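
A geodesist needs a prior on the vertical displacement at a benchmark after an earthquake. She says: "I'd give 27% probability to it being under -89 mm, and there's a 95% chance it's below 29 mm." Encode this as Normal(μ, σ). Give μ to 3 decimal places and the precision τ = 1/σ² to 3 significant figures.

The p-quantile of Normal(μ,σ) is μ + z_p·σ, with z_{0.27} = -0.6128 and z_{0.95} = 1.645.
Eliminate σ: μ = (z₂·x₁ − z₁·x₂)/(z₂ − z₁) = (1.645·-89 − (-0.6128)·29)/2.258 = -56.971.
Then σ = (x₂ − x₁)/(z₂ − z₁) = (29 − -89)/2.258 = 52.266.
Precision τ = 1/σ² = 1/52.27² = 0.000366.

μ = -56.971, τ = 0.000366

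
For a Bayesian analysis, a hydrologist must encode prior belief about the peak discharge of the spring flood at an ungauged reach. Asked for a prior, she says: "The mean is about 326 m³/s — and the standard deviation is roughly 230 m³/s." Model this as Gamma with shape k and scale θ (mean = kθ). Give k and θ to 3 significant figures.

k ≈ 2.01, θ ≈ 162

For Gamma(k, scale θ): mean = kθ, variance = kθ², so CV = 1/√k.
CV = SD/mean = 230/326 = 0.7055, hence k = 1/CV² = 2.01.
Then θ = mean/k = 326/2.01 = 162.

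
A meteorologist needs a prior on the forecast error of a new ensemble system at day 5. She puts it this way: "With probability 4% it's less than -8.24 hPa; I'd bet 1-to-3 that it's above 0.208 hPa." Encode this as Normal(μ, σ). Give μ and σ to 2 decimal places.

For Normal(μ,σ), the p-quantile is μ + z_p·σ. Here z_{0.04} = -1.751, z_{0.75} = 0.6745.
So -8.24 = μ − 1.751σ and 0.208 = μ + 0.6745σ.
Subtracting: σ = (0.208 − -8.24)/(0.6745 − (-1.751)) = 3.48.
Then μ = -8.24 − (-1.751)·3.48 = -2.14.

μ = -2.14, σ = 3.48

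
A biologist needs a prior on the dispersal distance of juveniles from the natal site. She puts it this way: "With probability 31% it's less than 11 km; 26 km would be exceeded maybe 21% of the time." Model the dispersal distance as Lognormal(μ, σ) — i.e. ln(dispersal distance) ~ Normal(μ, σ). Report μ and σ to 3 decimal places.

If T ~ Lognormal(μ,σ) then ln T ~ Normal(μ,σ), so the p-quantile of ln T is μ + z_p·σ.
ln(11) = 2.398 and ln(26) = 3.258; z_{0.31} = -0.4959, z_{0.79} = 0.8064.
σ = (3.258 − 2.398)/(0.8064 − (-0.4959)) = 0.661.
μ = 2.398 − (-0.4959)·0.661 = 2.725.

μ ≈ 2.725, σ ≈ 0.661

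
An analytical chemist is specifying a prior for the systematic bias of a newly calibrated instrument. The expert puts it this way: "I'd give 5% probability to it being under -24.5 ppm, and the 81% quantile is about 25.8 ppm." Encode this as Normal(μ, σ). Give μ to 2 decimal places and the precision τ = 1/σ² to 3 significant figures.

μ = 8.30, τ = 0.00252

For Normal(μ,σ), the p-quantile is μ + z_p·σ. Here z_{0.05} = -1.645, z_{0.81} = 0.8779.
So -24.5 = μ − 1.645σ and 25.8 = μ + 0.8779σ.
Subtracting: σ = (25.8 − -24.5)/(0.8779 − (-1.645)) = 19.94.
Then μ = -24.5 − (-1.645)·19.94 = 8.30.
Precision τ = 1/σ² = 1/19.94² = 0.00252.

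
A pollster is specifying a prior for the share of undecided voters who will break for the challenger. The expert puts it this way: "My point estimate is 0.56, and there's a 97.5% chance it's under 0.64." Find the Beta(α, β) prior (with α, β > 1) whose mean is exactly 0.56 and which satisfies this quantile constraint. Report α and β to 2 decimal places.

With mean 0.56 fixed, write α = 0.56s, β = 0.44s where s = α+β.
Need P(θ < 0.64) = 0.975 under Beta(0.56s, 0.44s). Normal approximation: (q−m)/√(m(1−m)/s) ≈ z_{0.975} = 1.96, so s ≈ 0.56·0.44·(1.96)²/(0.64−0.56)² = 147.9.
At s = 147.9: P(θ<0.64) ≈ 0.977. Adjusting to match 0.975 gives s ≈ 143.57.
So α = 0.56·143.57 ≈ 80.40, β = 0.44·143.57 ≈ 63.17.

α ≈ 80.40, β ≈ 63.17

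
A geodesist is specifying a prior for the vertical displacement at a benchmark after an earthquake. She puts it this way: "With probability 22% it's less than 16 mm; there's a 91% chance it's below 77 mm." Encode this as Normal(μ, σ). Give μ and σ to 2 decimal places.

The p-quantile of Normal(μ,σ) is μ + z_p·σ, with z_{0.22} = -0.7722 and z_{0.91} = 1.341.
Eliminate σ: μ = (z₂·x₁ − z₁·x₂)/(z₂ − z₁) = (1.341·16 − (-0.7722)·77)/2.113 = 38.29.
Then σ = (x₂ − x₁)/(z₂ − z₁) = (77 − 16)/2.113 = 28.87.

μ = 38.29, σ = 28.87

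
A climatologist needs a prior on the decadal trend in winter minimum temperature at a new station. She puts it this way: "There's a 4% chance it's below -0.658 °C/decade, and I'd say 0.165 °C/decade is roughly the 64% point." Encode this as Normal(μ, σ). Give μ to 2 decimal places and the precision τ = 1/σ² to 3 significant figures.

μ = 0.03, τ = 6.57

The p-quantile of Normal(μ,σ) is μ + z_p·σ, with z_{0.04} = -1.751 and z_{0.64} = 0.3585.
Eliminate σ: μ = (z₂·x₁ − z₁·x₂)/(z₂ − z₁) = (0.3585·-0.658 − (-1.751)·0.165)/2.109 = 0.03.
Then σ = (x₂ − x₁)/(z₂ − z₁) = (0.165 − -0.658)/2.109 = 0.39.
Precision τ = 1/σ² = 1/0.3902² = 6.57.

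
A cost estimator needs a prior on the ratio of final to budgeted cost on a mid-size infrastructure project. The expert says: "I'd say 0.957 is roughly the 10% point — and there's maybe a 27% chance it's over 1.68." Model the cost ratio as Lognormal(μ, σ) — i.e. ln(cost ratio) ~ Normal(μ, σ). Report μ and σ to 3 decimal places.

If T ~ Lognormal(μ,σ) then ln T ~ Normal(μ,σ), so the p-quantile of ln T is μ + z_p·σ.
ln(0.957) = -0.04395 and ln(1.68) = 0.5188; z_{0.1} = -1.282, z_{0.73} = 0.6128.
σ = (0.5188 − -0.04395)/(0.6128 − (-1.282)) = 0.297.
μ = -0.04395 − (-1.282)·0.297 = 0.337.

μ ≈ 0.337, σ ≈ 0.297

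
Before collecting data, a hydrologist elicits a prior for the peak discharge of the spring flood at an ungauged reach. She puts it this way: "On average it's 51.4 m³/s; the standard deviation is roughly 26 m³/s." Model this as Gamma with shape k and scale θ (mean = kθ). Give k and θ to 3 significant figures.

k ≈ 3.91, θ ≈ 13.2

For Gamma(k, scale θ): mean = kθ, variance = kθ², so CV = 1/√k.
CV = SD/mean = 26/51.4 = 0.5058, hence k = 1/CV² = 3.91.
Then θ = mean/k = 51.4/3.91 = 13.2.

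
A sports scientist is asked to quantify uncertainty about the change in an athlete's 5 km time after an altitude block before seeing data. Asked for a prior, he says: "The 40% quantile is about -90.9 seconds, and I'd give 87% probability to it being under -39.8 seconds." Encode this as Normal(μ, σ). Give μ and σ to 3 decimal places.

The p-quantile of Normal(μ,σ) is μ + z_p·σ, with z_{0.4} = -0.2533 and z_{0.87} = 1.126.
Eliminate σ: μ = (z₂·x₁ − z₁·x₂)/(z₂ − z₁) = (1.126·-90.9 − (-0.2533)·-39.8)/1.38 = -81.517.
Then σ = (x₂ − x₁)/(z₂ − z₁) = (-39.8 − -90.9)/1.38 = 37.036.

μ = -81.517, σ = 37.036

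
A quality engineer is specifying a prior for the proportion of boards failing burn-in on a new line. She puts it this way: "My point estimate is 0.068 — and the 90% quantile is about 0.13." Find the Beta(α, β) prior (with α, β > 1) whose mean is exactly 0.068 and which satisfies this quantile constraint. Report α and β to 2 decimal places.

With mean 0.068 fixed, write α = 0.068s, β = 0.932s where s = α+β.
Need P(θ < 0.13) = 0.9 under Beta(0.068s, 0.932s). Normal approximation: (q−m)/√(m(1−m)/s) ≈ z_{0.9} = 1.28, so s ≈ 0.068·0.932·(1.28)²/(0.13−0.068)² = 27.1.
At s = 27.1: P(θ<0.13) ≈ 0.893. Adjusting to match 0.9 gives s ≈ 29.53.
So α = 0.068·29.53 ≈ 2.01, β = 0.932·29.53 ≈ 27.53.

α ≈ 2.01, β ≈ 27.53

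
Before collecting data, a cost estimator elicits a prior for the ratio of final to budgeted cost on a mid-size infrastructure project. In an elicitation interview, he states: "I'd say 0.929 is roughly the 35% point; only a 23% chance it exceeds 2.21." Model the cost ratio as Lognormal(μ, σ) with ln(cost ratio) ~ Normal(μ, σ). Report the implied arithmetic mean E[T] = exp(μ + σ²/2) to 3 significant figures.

If T ~ Lognormal(μ,σ) then ln T ~ Normal(μ,σ), so the p-quantile of ln T is μ + z_p·σ.
ln(0.929) = -0.07365 and ln(2.21) = 0.793; z_{0.35} = -0.3853, z_{0.77} = 0.7388.
σ = (0.793 − -0.07365)/(0.7388 − (-0.3853)) = 0.771.
μ = -0.07365 − (-0.3853)·0.771 = 0.223.
E[T] = exp(μ + σ²/2) = exp(0.223 + 0.2972) = 1.68.

E[T] ≈ 1.68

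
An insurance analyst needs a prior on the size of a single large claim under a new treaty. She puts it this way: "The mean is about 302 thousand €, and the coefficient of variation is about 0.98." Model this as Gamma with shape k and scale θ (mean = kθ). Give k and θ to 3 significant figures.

For Gamma(k, scale θ): mean = kθ, variance = kθ², so CV = 1/√k.
CV = 0.98, hence k = 1/CV² = 1.04.
Then θ = mean/k = 302/1.04 = 290.

k ≈ 1.04, θ ≈ 290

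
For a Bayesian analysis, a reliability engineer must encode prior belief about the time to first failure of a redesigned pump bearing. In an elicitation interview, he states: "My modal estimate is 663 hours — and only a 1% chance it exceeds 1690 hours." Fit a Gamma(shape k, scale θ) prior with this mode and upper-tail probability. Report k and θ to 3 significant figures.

k ≈ 6.34, θ ≈ 124

Gamma(k,θ) with k>1 has mode (k−1)θ, so θ = 663/(k−1).
Need P(X < 1690) = 0.99 with θ tied to k this way. Start at k = 2, θ = 663: P(X<1690) ≈ 0.723.
Too low — raise k to concentrate. Iterating converges to k ≈ 6.34.
Then θ = 663/(6.34−1) ≈ 124.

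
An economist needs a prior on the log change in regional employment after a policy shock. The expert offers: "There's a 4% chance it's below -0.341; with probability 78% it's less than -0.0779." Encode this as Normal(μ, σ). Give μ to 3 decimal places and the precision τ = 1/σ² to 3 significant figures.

μ = -0.158, τ = 91.9

For Normal(μ,σ), the p-quantile is μ + z_p·σ. Here z_{0.04} = -1.751, z_{0.78} = 0.7722.
So -0.341 = μ − 1.751σ and -0.0779 = μ + 0.7722σ.
Subtracting: σ = (-0.0779 − -0.341)/(0.7722 − (-1.751)) = 0.104.
Then μ = -0.341 − (-1.751)·0.104 = -0.158.
Precision τ = 1/σ² = 1/0.1043² = 91.9.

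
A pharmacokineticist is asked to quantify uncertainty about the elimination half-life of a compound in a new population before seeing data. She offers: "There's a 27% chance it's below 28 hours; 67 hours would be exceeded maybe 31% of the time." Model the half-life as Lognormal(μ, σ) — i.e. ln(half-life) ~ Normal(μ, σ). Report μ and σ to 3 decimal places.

μ ≈ 3.814, σ ≈ 0.787

If T ~ Lognormal(μ,σ) then ln T ~ Normal(μ,σ), so the p-quantile of ln T is μ + z_p·σ.
ln(28) = 3.332 and ln(67) = 4.205; z_{0.27} = -0.6128, z_{0.69} = 0.4959.
σ = (4.205 − 3.332)/(0.4959 − (-0.6128)) = 0.787.
μ = 3.332 − (-0.6128)·0.787 = 3.814.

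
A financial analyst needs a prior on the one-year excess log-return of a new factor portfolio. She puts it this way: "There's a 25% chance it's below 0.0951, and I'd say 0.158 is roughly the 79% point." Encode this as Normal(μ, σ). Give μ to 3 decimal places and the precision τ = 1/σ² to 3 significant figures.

The p-quantile of Normal(μ,σ) is μ + z_p·σ, with z_{0.25} = -0.6745 and z_{0.79} = 0.8064.
Eliminate σ: μ = (z₂·x₁ − z₁·x₂)/(z₂ − z₁) = (0.8064·0.0951 − (-0.6745)·0.158)/1.481 = 0.124.
Then σ = (x₂ − x₁)/(z₂ − z₁) = (0.158 − 0.0951)/1.481 = 0.042.
Precision τ = 1/σ² = 1/0.04247² = 554.

μ = 0.124, τ = 554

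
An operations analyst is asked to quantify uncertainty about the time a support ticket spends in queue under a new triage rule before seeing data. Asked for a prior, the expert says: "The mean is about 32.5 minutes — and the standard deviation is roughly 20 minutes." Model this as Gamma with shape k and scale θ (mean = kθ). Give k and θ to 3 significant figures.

For Gamma(k, scale θ): mean = kθ, variance = kθ², so CV = 1/√k.
CV = SD/mean = 20/32.5 = 0.6154, hence k = 1/CV² = 2.64.
Then θ = mean/k = 32.5/2.64 = 12.3.

k ≈ 2.64, θ ≈ 12.3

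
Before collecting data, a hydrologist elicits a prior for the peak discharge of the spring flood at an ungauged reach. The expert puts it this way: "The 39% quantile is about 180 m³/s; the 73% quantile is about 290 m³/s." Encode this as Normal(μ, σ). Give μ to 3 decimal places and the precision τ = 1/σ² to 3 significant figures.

For Normal(μ,σ), the p-quantile is μ + z_p·σ. Here z_{0.39} = -0.2793, z_{0.73} = 0.6128.
So 180 = μ − 0.2793σ and 290 = μ + 0.6128σ.
Subtracting: σ = (290 − 180)/(0.6128 − (-0.2793)) = 123.300.
Then μ = 180 − (-0.2793)·123.300 = 214.440.
Precision τ = 1/σ² = 1/123.3² = 6.58e-05.

μ = 214.440, τ = 6.58e-05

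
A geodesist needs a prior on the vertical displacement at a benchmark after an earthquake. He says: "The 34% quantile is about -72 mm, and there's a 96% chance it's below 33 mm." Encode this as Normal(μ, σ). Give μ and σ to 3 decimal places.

μ = -51.979, σ = 48.540

For Normal(μ,σ), the p-quantile is μ + z_p·σ. Here z_{0.34} = -0.4125, z_{0.96} = 1.751.
So -72 = μ − 0.4125σ and 33 = μ + 1.751σ.
Subtracting: σ = (33 − -72)/(1.751 − (-0.4125)) = 48.540.
Then μ = -72 − (-0.4125)·48.540 = -51.979.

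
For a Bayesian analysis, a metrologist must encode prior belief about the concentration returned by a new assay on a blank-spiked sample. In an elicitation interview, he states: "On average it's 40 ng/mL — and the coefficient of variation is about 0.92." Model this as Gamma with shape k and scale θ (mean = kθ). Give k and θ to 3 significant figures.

k ≈ 1.18, θ ≈ 33.9

For Gamma(k, scale θ): mean = kθ, variance = kθ², so CV = 1/√k.
CV = 0.92, hence k = 1/CV² = 1.18.
Then θ = mean/k = 40/1.18 = 33.9.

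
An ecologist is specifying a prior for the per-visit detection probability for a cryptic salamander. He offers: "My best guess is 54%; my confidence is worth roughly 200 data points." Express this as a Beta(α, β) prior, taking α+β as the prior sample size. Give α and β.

α = 108, β = 92

Under the effective-sample-size interpretation, Beta(α, β) has prior mean α/(α+β) and prior sample size α+β.
So α+β = 200 and α/(α+β) = 0.54, giving α = 0.54·200 = 108 and β = 200 − 108 = 92.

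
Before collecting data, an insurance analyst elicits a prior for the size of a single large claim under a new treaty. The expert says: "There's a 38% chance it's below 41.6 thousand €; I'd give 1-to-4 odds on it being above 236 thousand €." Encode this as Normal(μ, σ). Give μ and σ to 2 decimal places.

μ = 93.37, σ = 169.47

For Normal(μ,σ), the p-quantile is μ + z_p·σ. Here z_{0.38} = -0.3055, z_{0.8} = 0.8416.
So 41.6 = μ − 0.3055σ and 236 = μ + 0.8416σ.
Subtracting: σ = (236 − 41.6)/(0.8416 − (-0.3055)) = 169.47.
Then μ = 41.6 − (-0.3055)·169.47 = 93.37.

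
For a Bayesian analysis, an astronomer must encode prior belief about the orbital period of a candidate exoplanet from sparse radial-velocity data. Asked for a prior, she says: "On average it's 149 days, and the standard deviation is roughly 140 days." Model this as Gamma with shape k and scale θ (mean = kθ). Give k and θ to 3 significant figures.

For Gamma(k, scale θ): mean = kθ, variance = kθ², so CV = 1/√k.
CV = SD/mean = 140/149 = 0.9396, hence k = 1/CV² = 1.13.
Then θ = mean/k = 149/1.13 = 132.

k ≈ 1.13, θ ≈ 132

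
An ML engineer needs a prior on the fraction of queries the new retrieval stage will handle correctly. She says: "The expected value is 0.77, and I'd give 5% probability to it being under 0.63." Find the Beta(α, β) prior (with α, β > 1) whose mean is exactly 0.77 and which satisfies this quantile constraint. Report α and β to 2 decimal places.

With mean 0.77 fixed, write α = 0.77s, β = 0.23s where s = α+β.
Need P(θ < 0.63) = 0.05 under Beta(0.77s, 0.23s). Normal approximation: (q−m)/√(m(1−m)/s) ≈ z_{0.05} = -1.64, so s ≈ 0.77·0.23·(-1.64)²/(0.63−0.77)² = 24.4.
At s = 24.4: P(θ<0.63) ≈ 0.060. Adjusting to match 0.05 gives s ≈ 27.63.
So α = 0.77·27.63 ≈ 21.28, β = 0.23·27.63 ≈ 6.36.

α ≈ 21.28, β ≈ 6.36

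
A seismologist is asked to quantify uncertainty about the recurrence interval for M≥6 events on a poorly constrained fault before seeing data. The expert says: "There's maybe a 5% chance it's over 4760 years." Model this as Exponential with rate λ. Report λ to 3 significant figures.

λ ≈ 0.000629

P(T > 4760.0) = e^(−λ·4760.0) = 0.05, so λ = −ln(0.05)/4760.0 = 0.000629.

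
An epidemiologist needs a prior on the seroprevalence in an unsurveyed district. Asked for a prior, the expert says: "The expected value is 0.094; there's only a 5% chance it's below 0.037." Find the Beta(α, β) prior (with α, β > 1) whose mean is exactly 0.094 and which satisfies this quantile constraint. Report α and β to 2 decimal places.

With mean 0.094 fixed, write α = 0.094s, β = 0.906s where s = α+β.
Need P(θ < 0.037) = 0.05 under Beta(0.094s, 0.906s). Normal approximation: (q−m)/√(m(1−m)/s) ≈ z_{0.05} = -1.64, so s ≈ 0.094·0.906·(-1.64)²/(0.037−0.094)² = 70.9.
At s = 70.9: P(θ<0.037) ≈ 0.022. Adjusting to match 0.05 gives s ≈ 49.65.
So α = 0.094·49.65 ≈ 4.67, β = 0.906·49.65 ≈ 44.98.

α ≈ 4.67, β ≈ 44.98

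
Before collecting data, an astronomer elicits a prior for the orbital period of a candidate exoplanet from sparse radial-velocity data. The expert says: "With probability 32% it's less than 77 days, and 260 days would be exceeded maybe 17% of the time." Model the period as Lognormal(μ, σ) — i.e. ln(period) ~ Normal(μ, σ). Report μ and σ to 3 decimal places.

μ ≈ 4.744, σ ≈ 0.856

If T ~ Lognormal(μ,σ) then ln T ~ Normal(μ,σ), so the p-quantile of ln T is μ + z_p·σ.
ln(77) = 4.344 and ln(260) = 5.561; z_{0.32} = -0.4677, z_{0.83} = 0.9542.
σ = (5.561 − 4.344)/(0.9542 − (-0.4677)) = 0.856.
μ = 4.344 − (-0.4677)·0.856 = 4.744.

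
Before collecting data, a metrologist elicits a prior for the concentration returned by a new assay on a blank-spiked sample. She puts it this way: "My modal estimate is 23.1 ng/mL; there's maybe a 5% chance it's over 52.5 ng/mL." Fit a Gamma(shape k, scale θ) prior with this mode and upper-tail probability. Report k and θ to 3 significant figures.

Gamma(k,θ) with k>1 has mode (k−1)θ, so θ = 23.1/(k−1).
Need P(X < 52.5) = 0.95 with θ tied to k this way. Start at k = 2, θ = 23.1: P(X<52.5) ≈ 0.663.
Too low — raise k to concentrate. Iterating converges to k ≈ 5.07.
Then θ = 23.1/(5.07−1) ≈ 5.68.

k ≈ 5.07, θ ≈ 5.68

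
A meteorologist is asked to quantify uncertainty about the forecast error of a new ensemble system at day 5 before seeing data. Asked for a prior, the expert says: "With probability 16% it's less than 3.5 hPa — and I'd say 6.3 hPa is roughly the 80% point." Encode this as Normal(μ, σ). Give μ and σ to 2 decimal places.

μ = 5.02, σ = 1.52

The p-quantile of Normal(μ,σ) is μ + z_p·σ, with z_{0.16} = -0.9945 and z_{0.8} = 0.8416.
Eliminate σ: μ = (z₂·x₁ − z₁·x₂)/(z₂ − z₁) = (0.8416·3.5 − (-0.9945)·6.3)/1.836 = 5.02.
Then σ = (x₂ − x₁)/(z₂ − z₁) = (6.3 − 3.5)/1.836 = 1.52.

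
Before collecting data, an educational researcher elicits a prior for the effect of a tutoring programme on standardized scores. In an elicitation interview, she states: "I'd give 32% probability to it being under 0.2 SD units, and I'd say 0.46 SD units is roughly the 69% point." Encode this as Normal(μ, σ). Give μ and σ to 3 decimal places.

For Normal(μ,σ), the p-quantile is μ + z_p·σ. Here z_{0.32} = -0.4677, z_{0.69} = 0.4959.
So 0.2 = μ − 0.4677σ and 0.46 = μ + 0.4959σ.
Subtracting: σ = (0.46 − 0.2)/(0.4959 − (-0.4677)) = 0.270.
Then μ = 0.2 − (-0.4677)·0.270 = 0.326.

μ = 0.326, σ = 0.270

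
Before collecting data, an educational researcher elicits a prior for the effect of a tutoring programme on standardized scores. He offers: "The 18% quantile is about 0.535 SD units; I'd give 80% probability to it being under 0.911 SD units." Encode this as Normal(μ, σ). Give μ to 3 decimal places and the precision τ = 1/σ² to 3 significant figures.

μ = 0.731, τ = 21.8

The p-quantile of Normal(μ,σ) is μ + z_p·σ, with z_{0.18} = -0.9154 and z_{0.8} = 0.8416.
Eliminate σ: μ = (z₂·x₁ − z₁·x₂)/(z₂ − z₁) = (0.8416·0.535 − (-0.9154)·0.911)/1.757 = 0.731.
Then σ = (x₂ − x₁)/(z₂ − z₁) = (0.911 − 0.535)/1.757 = 0.214.
Precision τ = 1/σ² = 1/0.214² = 21.8.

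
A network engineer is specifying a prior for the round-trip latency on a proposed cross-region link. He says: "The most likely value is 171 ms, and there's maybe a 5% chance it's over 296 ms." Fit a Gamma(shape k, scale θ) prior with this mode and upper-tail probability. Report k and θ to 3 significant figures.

Gamma(k,θ) with k>1 has mode (k−1)θ, so θ = 171/(k−1).
Need P(X < 296) = 0.95 with θ tied to k this way. Start at k = 2, θ = 171: P(X<296) ≈ 0.516.
Too low — raise k to concentrate. Iterating converges to k ≈ 10.3.
Then θ = 171/(10.3−1) ≈ 18.4.

k ≈ 10.3, θ ≈ 18.4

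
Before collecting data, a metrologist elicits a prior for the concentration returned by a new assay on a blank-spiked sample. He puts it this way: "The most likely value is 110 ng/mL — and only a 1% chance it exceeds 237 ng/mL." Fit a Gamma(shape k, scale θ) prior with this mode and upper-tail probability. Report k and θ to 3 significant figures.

k ≈ 9.22, θ ≈ 13.4

Gamma(k,θ) with k>1 has mode (k−1)θ, so θ = 110/(k−1).
Need P(X < 237) = 0.99 with θ tied to k this way. Start at k = 2, θ = 110: P(X<237) ≈ 0.634.
Too low — raise k to concentrate. Iterating converges to k ≈ 9.22.
Then θ = 110/(9.22−1) ≈ 13.4.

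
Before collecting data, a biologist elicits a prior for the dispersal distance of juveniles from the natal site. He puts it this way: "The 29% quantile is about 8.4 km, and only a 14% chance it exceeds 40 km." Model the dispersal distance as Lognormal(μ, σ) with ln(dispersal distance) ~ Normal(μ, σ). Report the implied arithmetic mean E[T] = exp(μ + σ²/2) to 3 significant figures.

If T ~ Lognormal(μ,σ) then ln T ~ Normal(μ,σ), so the p-quantile of ln T is μ + z_p·σ.
ln(8.4) = 2.128 and ln(40) = 3.689; z_{0.29} = -0.5534, z_{0.86} = 1.08.
σ = (3.689 − 2.128)/(1.08 − (-0.5534)) = 0.955.
μ = 2.128 − (-0.5534)·0.955 = 2.657.
E[T] = exp(μ + σ²/2) = exp(2.657 + 0.4563) = 22.5 km.

E[T] ≈ 22.5 km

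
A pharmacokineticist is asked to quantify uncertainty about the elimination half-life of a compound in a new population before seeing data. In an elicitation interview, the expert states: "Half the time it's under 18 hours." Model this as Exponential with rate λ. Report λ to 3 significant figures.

λ ≈ 0.0385

Exponential median = ln 2 / λ, so λ = ln 2 / 18.0 = 0.0385.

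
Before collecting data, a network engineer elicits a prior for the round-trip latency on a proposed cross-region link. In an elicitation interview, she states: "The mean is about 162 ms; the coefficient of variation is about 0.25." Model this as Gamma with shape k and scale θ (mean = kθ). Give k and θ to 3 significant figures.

For Gamma(k, scale θ): mean = kθ, variance = kθ², so CV = 1/√k.
CV = 0.25, hence k = 1/CV² = 16.
Then θ = mean/k = 162/16 = 10.1.

k ≈ 16, θ ≈ 10.1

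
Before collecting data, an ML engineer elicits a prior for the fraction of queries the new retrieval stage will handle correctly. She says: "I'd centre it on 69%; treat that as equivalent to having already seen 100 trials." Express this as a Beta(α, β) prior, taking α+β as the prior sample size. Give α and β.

Under the effective-sample-size interpretation, Beta(α, β) has prior mean α/(α+β) and prior sample size α+β.
So α+β = 100 and α/(α+β) = 0.69, giving α = 0.69·100 = 69 and β = 100 − 69 = 31.

α = 69, β = 31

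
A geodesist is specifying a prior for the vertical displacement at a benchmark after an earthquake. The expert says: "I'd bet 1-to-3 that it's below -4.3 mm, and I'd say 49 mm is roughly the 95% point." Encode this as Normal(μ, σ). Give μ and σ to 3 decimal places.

For Normal(μ,σ), the p-quantile is μ + z_p·σ. Here z_{0.25} = -0.6745, z_{0.95} = 1.645.
So -4.3 = μ − 0.6745σ and 49 = μ + 1.645σ.
Subtracting: σ = (49 − -4.3)/(1.645 − (-0.6745)) = 22.981.
Then μ = -4.3 − (-0.6745)·22.981 = 11.200.

μ = 11.200, σ = 22.981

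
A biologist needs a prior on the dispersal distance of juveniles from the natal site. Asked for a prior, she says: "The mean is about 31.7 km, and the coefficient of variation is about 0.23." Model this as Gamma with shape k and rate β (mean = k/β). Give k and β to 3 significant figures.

k ≈ 18.9, β ≈ 0.596

For Gamma(k, rate β): mean = k/β, variance = k/β², so CV = 1/√k.
CV = 0.23, hence k = 1/CV² = 18.9.
Then β = k/mean = 18.9/31.7 = 0.596.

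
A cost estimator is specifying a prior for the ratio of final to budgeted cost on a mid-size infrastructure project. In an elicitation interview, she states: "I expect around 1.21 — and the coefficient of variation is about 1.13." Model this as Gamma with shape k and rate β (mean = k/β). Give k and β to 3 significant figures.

For Gamma(k, rate β): mean = k/β, variance = k/β², so CV = 1/√k.
CV = 1.13, hence k = 1/CV² = 0.783.
Then β = k/mean = 0.783/1.21 = 0.647.

k ≈ 0.783, β ≈ 0.647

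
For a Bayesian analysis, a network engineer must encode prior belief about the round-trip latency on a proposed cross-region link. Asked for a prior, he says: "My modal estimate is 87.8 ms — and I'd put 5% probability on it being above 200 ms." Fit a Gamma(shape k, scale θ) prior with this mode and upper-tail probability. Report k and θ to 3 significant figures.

k ≈ 5.05, θ ≈ 21.7

Gamma(k,θ) with k>1 has mode (k−1)θ, so θ = 87.8/(k−1).
Need P(X < 200) = 0.95 with θ tied to k this way. Start at k = 2, θ = 87.8: P(X<200) ≈ 0.664.
Too low — raise k to concentrate. Iterating converges to k ≈ 5.05.
Then θ = 87.8/(5.05−1) ≈ 21.7.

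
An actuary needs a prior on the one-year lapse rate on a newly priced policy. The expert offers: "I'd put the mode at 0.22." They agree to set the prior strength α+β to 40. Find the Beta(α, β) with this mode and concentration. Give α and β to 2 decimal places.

For α,β > 1 the Beta mode is (α−1)/(α+β−2). With α+β = 40, the mode is (α−1)/38.
Set (α−1)/38 = 0.22 → α = 1 + 0.22·38 = 9.36.
β = 40 − α = 30.64.

α = 9.36, β = 30.64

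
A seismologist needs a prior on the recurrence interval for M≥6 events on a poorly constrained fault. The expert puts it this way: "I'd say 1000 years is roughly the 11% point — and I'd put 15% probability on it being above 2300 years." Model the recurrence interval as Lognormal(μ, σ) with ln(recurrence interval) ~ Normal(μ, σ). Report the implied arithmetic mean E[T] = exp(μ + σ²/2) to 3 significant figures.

E[T] ≈ 1680 years

If T ~ Lognormal(μ,σ) then ln T ~ Normal(μ,σ), so the p-quantile of ln T is μ + z_p·σ.
ln(1000) = 6.908 and ln(2300) = 7.741; z_{0.11} = -1.227, z_{0.85} = 1.036.
σ = (7.741 − 6.908)/(1.036 − (-1.227)) = 0.368.
μ = 6.908 − (-1.227)·0.368 = 7.359.
E[T] = exp(μ + σ²/2) = exp(7.359 + 0.0677) = 1680 years.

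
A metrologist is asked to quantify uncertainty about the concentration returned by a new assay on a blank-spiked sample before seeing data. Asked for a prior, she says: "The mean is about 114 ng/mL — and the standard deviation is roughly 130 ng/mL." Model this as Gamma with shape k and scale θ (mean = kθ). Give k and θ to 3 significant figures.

For Gamma(k, scale θ): mean = kθ, variance = kθ², so CV = 1/√k.
CV = SD/mean = 130/114 = 1.14, hence k = 1/CV² = 0.769.
Then θ = mean/k = 114/0.769 = 148.

k ≈ 0.769, θ ≈ 148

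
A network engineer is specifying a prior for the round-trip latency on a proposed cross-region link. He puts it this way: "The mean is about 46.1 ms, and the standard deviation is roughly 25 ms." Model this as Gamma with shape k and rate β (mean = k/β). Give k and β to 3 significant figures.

k ≈ 3.4, β ≈ 0.0738

For Gamma(k, rate β): mean = k/β, variance = k/β², so CV = 1/√k.
CV = SD/mean = 25/46.1 = 0.5423, hence k = 1/CV² = 3.4.
Then β = k/mean = 3.4/46.1 = 0.0738.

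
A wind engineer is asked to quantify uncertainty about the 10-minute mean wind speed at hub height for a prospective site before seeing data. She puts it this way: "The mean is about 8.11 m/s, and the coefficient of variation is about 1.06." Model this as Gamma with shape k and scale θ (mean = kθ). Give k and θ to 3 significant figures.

k ≈ 0.89, θ ≈ 9.11

For Gamma(k, scale θ): mean = kθ, variance = kθ², so CV = 1/√k.
CV = 1.06, hence k = 1/CV² = 0.89.
Then θ = mean/k = 8.11/0.89 = 9.11.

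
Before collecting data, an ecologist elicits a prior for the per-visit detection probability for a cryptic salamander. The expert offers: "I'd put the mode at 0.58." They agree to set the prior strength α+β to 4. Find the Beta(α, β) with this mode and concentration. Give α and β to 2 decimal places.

For α,β > 1 the Beta mode is (α−1)/(α+β−2). With α+β = 4, the mode is (α−1)/2.
Set (α−1)/2 = 0.58 → α = 1 + 0.58·2 = 2.16.
β = 4 − α = 1.84.

α = 2.16, β = 1.84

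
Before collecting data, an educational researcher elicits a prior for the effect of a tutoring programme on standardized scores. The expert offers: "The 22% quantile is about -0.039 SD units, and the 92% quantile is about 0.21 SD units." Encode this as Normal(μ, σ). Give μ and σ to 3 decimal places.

The p-quantile of Normal(μ,σ) is μ + z_p·σ, with z_{0.22} = -0.7722 and z_{0.92} = 1.405.
Eliminate σ: μ = (z₂·x₁ − z₁·x₂)/(z₂ − z₁) = (1.405·-0.039 − (-0.7722)·0.21)/2.177 = 0.049.
Then σ = (x₂ − x₁)/(z₂ − z₁) = (0.21 − -0.039)/2.177 = 0.114.

μ = 0.049, σ = 0.114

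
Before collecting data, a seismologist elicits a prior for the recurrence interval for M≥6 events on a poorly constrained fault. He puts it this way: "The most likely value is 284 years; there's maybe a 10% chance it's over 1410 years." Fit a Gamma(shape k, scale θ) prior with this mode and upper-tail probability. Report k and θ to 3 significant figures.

Gamma(k,θ) with k>1 has mode (k−1)θ, so θ = 284/(k−1).
Need P(X < 1410) = 0.9 with θ tied to k this way. Start at k = 2, θ = 284: P(X<1410) ≈ 0.958.
Too high — lower k to spread out. Iterating converges to k ≈ 1.69.
Then θ = 284/(1.69−1) ≈ 412.

k ≈ 1.69, θ ≈ 412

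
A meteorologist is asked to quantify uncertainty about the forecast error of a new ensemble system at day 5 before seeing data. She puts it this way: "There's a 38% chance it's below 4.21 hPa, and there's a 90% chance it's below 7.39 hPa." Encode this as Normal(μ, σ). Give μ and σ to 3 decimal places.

μ = 4.822, σ = 2.004

The p-quantile of Normal(μ,σ) is μ + z_p·σ, with z_{0.38} = -0.3055 and z_{0.9} = 1.282.
Eliminate σ: μ = (z₂·x₁ − z₁·x₂)/(z₂ − z₁) = (1.282·4.21 − (-0.3055)·7.39)/1.587 = 4.822.
Then σ = (x₂ − x₁)/(z₂ − z₁) = (7.39 − 4.21)/1.587 = 2.004.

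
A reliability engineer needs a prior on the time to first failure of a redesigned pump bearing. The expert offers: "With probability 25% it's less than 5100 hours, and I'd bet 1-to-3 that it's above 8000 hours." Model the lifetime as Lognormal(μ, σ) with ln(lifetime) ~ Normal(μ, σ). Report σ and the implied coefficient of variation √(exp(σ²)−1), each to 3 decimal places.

If T ~ Lognormal(μ,σ) then ln T ~ Normal(μ,σ), so the p-quantile of ln T is μ + z_p·σ.
ln(5100) = 8.537 and ln(8000) = 8.987; z_{0.25} = -0.6745, z_{0.75} = 0.6745.
σ = (8.987 − 8.537)/(0.6745 − (-0.6745)) = 0.334.
μ = 8.537 − (-0.6745)·0.334 = 8.762.
CV = √(exp(σ²)−1) = √(exp(0.1114)−1) = 0.343.

σ ≈ 0.334, CV ≈ 0.343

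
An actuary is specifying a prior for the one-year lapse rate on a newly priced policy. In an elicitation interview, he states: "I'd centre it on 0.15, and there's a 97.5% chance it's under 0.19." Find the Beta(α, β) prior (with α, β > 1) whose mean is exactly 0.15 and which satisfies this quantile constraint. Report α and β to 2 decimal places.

With mean 0.15 fixed, write α = 0.15s, β = 0.85s where s = α+β.
Need P(θ < 0.19) = 0.975 under Beta(0.15s, 0.85s). Normal approximation: (q−m)/√(m(1−m)/s) ≈ z_{0.975} = 1.96, so s ≈ 0.15·0.85·(1.96)²/(0.19−0.15)² = 306.1.
At s = 306.1: P(θ<0.19) ≈ 0.969. Adjusting to match 0.975 gives s ≈ 336.53.
So α = 0.15·336.53 ≈ 50.48, β = 0.85·336.53 ≈ 286.05.

α ≈ 50.48, β ≈ 286.05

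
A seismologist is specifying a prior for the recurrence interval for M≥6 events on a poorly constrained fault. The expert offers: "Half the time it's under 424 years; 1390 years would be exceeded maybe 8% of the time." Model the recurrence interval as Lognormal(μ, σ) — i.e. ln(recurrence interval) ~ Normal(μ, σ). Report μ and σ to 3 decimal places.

μ ≈ 6.050, σ ≈ 0.845

If T ~ Lognormal(μ,σ) then ln T ~ Normal(μ,σ), so the p-quantile of ln T is μ + z_p·σ.
ln(424) = 6.05 and ln(1390) = 7.237; z_{0.5} = 0, z_{0.92} = 1.405.
σ = (7.237 − 6.05)/(1.405 − (0)) = 0.845.
μ = 6.05 − (0)·0.845 = 6.050.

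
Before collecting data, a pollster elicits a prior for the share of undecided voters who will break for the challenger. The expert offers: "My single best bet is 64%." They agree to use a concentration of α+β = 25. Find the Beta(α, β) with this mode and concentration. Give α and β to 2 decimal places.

α = 15.72, β = 9.28

For α,β > 1 the Beta mode is (α−1)/(α+β−2). With α+β = 25, the mode is (α−1)/23.
Set (α−1)/23 = 0.64 → α = 1 + 0.64·23 = 15.72.
β = 25 − α = 9.28.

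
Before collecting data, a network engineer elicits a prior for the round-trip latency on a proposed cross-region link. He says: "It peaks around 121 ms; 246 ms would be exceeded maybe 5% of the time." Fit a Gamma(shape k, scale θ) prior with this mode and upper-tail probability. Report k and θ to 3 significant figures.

Gamma(k,θ) with k>1 has mode (k−1)θ, so θ = 121/(k−1).
Need P(X < 246) = 0.95 with θ tied to k this way. Start at k = 2, θ = 121: P(X<246) ≈ 0.603.
Too low — raise k to concentrate. Iterating converges to k ≈ 6.5.
Then θ = 121/(6.5−1) ≈ 22.

k ≈ 6.5, θ ≈ 22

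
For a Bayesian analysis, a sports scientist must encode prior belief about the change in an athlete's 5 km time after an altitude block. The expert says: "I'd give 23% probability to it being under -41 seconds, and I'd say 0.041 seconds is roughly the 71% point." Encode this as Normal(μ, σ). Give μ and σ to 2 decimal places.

μ = -17.53, σ = 31.76

For Normal(μ,σ), the p-quantile is μ + z_p·σ. Here z_{0.23} = -0.7388, z_{0.71} = 0.5534.
So -41 = μ − 0.7388σ and 0.041 = μ + 0.5534σ.
Subtracting: σ = (0.041 − -41)/(0.5534 − (-0.7388)) = 31.76.
Then μ = -41 − (-0.7388)·31.76 = -17.53.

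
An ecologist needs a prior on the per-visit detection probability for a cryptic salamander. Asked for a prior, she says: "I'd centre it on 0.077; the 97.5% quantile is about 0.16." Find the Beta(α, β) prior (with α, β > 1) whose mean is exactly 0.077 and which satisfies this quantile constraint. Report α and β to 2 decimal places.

With mean 0.077 fixed, write α = 0.077s, β = 0.923s where s = α+β.
Need P(θ < 0.16) = 0.975 under Beta(0.077s, 0.923s). Normal approximation: (q−m)/√(m(1−m)/s) ≈ z_{0.975} = 1.96, so s ≈ 0.077·0.923·(1.96)²/(0.16−0.077)² = 39.6.
At s = 39.6: P(θ<0.16) ≈ 0.956. Adjusting to match 0.975 gives s ≈ 54.85.
So α = 0.077·54.85 ≈ 4.22, β = 0.923·54.85 ≈ 50.63.

α ≈ 4.22, β ≈ 50.63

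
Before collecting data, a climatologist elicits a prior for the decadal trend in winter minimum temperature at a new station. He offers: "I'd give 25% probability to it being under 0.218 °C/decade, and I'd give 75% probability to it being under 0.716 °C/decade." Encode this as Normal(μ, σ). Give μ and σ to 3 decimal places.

The p-quantile of Normal(μ,σ) is μ + z_p·σ, with z_{0.25} = -0.6745 and z_{0.75} = 0.6745.
Eliminate σ: μ = (z₂·x₁ − z₁·x₂)/(z₂ − z₁) = (0.6745·0.218 − (-0.6745)·0.716)/1.349 = 0.467.
Then σ = (x₂ − x₁)/(z₂ − z₁) = (0.716 − 0.218)/1.349 = 0.369.

μ = 0.467, σ = 0.369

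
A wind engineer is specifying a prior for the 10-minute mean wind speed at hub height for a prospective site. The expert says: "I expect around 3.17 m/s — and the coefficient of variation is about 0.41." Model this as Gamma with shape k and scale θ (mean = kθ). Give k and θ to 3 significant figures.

k ≈ 5.95, θ ≈ 0.533

For Gamma(k, scale θ): mean = kθ, variance = kθ², so CV = 1/√k.
CV = 0.41, hence k = 1/CV² = 5.95.
Then θ = mean/k = 3.17/5.95 = 0.533.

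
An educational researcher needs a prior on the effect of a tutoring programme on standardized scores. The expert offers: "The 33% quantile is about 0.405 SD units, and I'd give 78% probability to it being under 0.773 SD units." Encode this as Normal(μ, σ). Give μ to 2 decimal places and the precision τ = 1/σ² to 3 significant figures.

μ = 0.54, τ = 10.8

For Normal(μ,σ), the p-quantile is μ + z_p·σ. Here z_{0.33} = -0.4399, z_{0.78} = 0.7722.
So 0.405 = μ − 0.4399σ and 0.773 = μ + 0.7722σ.
Subtracting: σ = (0.773 − 0.405)/(0.7722 − (-0.4399)) = 0.30.
Then μ = 0.405 − (-0.4399)·0.30 = 0.54.
Precision τ = 1/σ² = 1/0.3036² = 10.8.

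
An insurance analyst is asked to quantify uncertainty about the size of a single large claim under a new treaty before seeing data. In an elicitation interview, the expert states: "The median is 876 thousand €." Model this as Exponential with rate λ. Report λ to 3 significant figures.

λ ≈ 0.000791

Exponential median = ln 2 / λ, so λ = ln 2 / 876.0 = 0.000791.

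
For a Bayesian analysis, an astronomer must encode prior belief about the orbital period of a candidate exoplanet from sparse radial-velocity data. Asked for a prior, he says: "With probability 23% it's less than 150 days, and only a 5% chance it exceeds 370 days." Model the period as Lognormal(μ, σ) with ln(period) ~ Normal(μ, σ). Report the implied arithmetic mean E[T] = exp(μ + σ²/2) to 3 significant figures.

If T ~ Lognormal(μ,σ) then ln T ~ Normal(μ,σ), so the p-quantile of ln T is μ + z_p·σ.
ln(150) = 5.011 and ln(370) = 5.914; z_{0.23} = -0.7388, z_{0.95} = 1.645.
σ = (5.914 − 5.011)/(1.645 − (-0.7388)) = 0.379.
μ = 5.011 − (-0.7388)·0.379 = 5.290.
E[T] = exp(μ + σ²/2) = exp(5.290 + 0.0717) = 213 days.

E[T] ≈ 213 days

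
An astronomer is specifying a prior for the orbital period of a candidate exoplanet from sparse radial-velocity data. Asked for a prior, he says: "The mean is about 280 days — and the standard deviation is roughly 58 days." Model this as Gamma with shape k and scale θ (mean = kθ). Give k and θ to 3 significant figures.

For Gamma(k, scale θ): mean = kθ, variance = kθ², so CV = 1/√k.
CV = SD/mean = 58/280 = 0.2071, hence k = 1/CV² = 23.3.
Then θ = mean/k = 280/23.3 = 12.

k ≈ 23.3, θ ≈ 12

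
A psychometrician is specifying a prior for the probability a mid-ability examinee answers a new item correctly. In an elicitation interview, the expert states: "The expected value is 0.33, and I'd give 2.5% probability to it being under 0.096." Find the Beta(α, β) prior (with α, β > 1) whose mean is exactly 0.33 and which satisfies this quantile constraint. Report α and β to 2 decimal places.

α ≈ 3.46, β ≈ 7.03

With mean 0.33 fixed, write α = 0.33s, β = 0.67s where s = α+β.
Need P(θ < 0.096) = 0.025 under Beta(0.33s, 0.67s). Normal approximation: (q−m)/√(m(1−m)/s) ≈ z_{0.025} = -1.96, so s ≈ 0.33·0.67·(-1.96)²/(0.096−0.33)² = 15.5.
At s = 15.5: P(θ<0.096) ≈ 0.008. Adjusting to match 0.025 gives s ≈ 10.49.
So α = 0.33·10.49 ≈ 3.46, β = 0.67·10.49 ≈ 7.03.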